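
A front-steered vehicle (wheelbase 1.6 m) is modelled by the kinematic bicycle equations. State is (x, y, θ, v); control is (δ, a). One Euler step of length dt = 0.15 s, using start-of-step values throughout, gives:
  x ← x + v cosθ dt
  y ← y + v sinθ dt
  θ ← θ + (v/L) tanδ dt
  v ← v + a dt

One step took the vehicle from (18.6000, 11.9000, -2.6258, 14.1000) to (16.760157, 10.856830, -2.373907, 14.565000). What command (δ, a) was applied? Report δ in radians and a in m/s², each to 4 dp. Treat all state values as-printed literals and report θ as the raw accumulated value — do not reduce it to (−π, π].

δ = 0.1883, a = 3.1000

a = (v'−v)/dt = (0.465000)/0.15 = 3.1000
Δθ = θ'−θ = 0.251893;  (v·dt/L) = 14.1000·0.15/1.6 = 1.321875
tan δ = Δθ·L/(v·dt) = 0.190557  →  δ = 0.1883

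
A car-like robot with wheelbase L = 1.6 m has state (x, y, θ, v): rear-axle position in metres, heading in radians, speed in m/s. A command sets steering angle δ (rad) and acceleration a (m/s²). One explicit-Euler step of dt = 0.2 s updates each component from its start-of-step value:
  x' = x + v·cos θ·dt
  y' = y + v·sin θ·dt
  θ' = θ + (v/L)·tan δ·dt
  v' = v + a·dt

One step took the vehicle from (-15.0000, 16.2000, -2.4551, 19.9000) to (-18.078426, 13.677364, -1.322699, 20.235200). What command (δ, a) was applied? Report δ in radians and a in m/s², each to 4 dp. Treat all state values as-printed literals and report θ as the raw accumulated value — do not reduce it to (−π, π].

δ = 0.4272, a = 1.6760

a = (v'−v)/dt = (0.335200)/0.2 = 1.6760
Δθ = θ'−θ = 1.132401;  (v·dt/L) = 19.9000·0.2/1.6 = 2.487500
tan δ = Δθ·L/(v·dt) = 0.455237  →  δ = 0.4272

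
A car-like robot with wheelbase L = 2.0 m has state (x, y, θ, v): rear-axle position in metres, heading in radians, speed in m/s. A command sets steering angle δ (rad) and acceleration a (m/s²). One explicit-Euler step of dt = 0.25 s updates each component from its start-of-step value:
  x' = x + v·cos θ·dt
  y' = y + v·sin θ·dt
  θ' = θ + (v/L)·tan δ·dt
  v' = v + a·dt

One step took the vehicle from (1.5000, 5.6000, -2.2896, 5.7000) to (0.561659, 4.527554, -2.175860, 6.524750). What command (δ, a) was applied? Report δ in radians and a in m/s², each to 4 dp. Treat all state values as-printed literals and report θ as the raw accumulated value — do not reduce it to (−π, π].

δ = 0.1583, a = 3.2990

a = (v'−v)/dt = (0.824750)/0.25 = 3.2990
Δθ = θ'−θ = 0.113740;  (v·dt/L) = 5.7000·0.25/2.0 = 0.712500
tan δ = Δθ·L/(v·dt) = 0.159635  →  δ = 0.1583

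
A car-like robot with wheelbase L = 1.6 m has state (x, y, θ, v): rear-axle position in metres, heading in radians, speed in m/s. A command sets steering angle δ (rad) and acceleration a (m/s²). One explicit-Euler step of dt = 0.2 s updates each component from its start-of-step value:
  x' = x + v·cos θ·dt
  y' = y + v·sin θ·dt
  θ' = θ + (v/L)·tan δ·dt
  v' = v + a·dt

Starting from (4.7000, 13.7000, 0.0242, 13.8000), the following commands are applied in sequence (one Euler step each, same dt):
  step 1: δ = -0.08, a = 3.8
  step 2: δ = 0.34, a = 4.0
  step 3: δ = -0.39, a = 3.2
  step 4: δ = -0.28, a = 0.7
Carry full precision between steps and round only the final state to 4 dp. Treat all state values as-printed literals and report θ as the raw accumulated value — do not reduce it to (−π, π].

(16.0961, 14.1663, -0.8346, 16.1400)

after step 1 (δ=-0.08, a=3.8): (7.459192, 13.766785, -0.114095, 14.560000)
after step 2 (δ=0.34, a=4.0): (10.352259, 13.435261, 0.529706, 15.360000)
after step 3 (δ=-0.39, a=3.2): (13.003258, 14.987480, -0.259519, 16.000000)
after step 4 (δ=-0.28, a=0.7): (16.096101, 14.166308, -0.834628, 16.140000)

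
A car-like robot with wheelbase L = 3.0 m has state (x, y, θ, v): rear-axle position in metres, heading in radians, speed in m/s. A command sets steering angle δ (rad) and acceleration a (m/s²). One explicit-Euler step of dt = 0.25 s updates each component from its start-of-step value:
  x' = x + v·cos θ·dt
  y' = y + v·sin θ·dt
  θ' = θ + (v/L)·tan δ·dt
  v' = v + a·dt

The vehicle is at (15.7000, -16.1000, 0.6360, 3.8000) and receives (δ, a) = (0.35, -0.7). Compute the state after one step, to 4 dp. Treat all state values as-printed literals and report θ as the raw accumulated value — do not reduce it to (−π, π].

x' = 15.7000 + 3.8000·cos(0.6360)·0.25 = 16.4643
y' = -16.1000 + 3.8000·sin(0.6360)·0.25 = -15.5357
θ' = 0.6360 + (3.8000/3.0)·tan(0.35)·0.25 = 0.7516
v' = 3.8000 − 0.7000·0.25 = 3.6250

(16.4643, -15.5357, 0.7516, 3.6250)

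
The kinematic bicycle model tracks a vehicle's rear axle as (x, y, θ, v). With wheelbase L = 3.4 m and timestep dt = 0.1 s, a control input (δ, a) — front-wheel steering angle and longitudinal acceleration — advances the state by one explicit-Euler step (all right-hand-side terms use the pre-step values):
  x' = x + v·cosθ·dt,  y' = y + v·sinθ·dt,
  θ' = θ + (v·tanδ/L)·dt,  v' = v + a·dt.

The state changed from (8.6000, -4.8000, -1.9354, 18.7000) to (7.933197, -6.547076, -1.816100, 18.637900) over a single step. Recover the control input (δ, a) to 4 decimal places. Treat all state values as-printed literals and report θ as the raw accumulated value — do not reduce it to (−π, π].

a = (v'−v)/dt = (-0.062100)/0.1 = -0.6210
Δθ = θ'−θ = 0.119300;  (v·dt/L) = 18.7000·0.1/3.4 = 0.550000
tan δ = Δθ·L/(v·dt) = 0.216909  →  δ = 0.2136

δ = 0.2136, a = -0.6210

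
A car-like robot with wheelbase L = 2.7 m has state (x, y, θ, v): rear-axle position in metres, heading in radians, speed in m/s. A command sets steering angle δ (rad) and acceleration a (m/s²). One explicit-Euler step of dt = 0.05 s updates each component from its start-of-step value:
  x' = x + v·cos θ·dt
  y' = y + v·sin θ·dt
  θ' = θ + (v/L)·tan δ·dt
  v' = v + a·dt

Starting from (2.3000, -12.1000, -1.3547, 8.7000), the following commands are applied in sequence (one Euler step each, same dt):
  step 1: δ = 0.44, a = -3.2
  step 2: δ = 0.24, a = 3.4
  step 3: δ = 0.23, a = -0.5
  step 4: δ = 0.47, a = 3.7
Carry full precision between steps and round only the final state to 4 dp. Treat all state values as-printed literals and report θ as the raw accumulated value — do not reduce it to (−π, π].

after step 1 (δ=0.44, a=-3.2): (2.393272, -12.524883, -1.278852, 8.540000)
after step 2 (δ=0.24, a=3.4): (2.516169, -12.933815, -1.240151, 8.710000)
after step 3 (δ=0.23, a=-0.5): (2.657556, -13.345725, -1.202384, 8.685000)
after step 4 (δ=0.47, a=3.7): (2.813944, -13.750837, -1.120686, 8.870000)

(2.8139, -13.7508, -1.1207, 8.8700)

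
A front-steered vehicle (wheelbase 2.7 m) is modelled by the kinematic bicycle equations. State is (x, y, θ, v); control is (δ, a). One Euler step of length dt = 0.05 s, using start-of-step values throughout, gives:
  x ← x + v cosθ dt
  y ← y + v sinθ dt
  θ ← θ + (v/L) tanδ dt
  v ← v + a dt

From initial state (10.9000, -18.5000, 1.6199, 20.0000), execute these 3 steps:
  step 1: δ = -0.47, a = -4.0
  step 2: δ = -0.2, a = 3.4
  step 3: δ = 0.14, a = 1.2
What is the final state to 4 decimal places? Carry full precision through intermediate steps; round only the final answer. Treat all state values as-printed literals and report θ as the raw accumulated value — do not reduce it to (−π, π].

after step 1 (δ=-0.47, a=-4.0): (10.850916, -17.501205, 1.431764, 19.800000)
after step 2 (δ=-0.2, a=3.4): (10.988115, -16.520758, 1.357437, 19.970000)
after step 3 (δ=0.14, a=1.2): (11.199541, -15.544899, 1.409552, 20.030000)

(11.1995, -15.5449, 1.4096, 20.0300)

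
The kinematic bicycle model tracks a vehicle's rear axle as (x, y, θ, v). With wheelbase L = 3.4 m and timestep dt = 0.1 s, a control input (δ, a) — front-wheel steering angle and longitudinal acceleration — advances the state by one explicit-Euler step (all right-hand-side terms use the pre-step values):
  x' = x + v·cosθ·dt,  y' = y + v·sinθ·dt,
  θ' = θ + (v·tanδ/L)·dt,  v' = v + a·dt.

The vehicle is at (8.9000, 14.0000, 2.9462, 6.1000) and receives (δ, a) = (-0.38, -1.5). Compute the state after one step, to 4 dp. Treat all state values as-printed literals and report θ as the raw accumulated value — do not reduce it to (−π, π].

(8.3016, 14.1184, 2.8745, 5.9500)

x' = 8.9000 + 6.1000·cos(2.9462)·0.1 = 8.3016
y' = 14.0000 + 6.1000·sin(2.9462)·0.1 = 14.1184
θ' = 2.9462 + (6.1000/3.4)·tan(-0.38)·0.1 = 2.8745
v' = 6.1000 − 1.5000·0.1 = 5.9500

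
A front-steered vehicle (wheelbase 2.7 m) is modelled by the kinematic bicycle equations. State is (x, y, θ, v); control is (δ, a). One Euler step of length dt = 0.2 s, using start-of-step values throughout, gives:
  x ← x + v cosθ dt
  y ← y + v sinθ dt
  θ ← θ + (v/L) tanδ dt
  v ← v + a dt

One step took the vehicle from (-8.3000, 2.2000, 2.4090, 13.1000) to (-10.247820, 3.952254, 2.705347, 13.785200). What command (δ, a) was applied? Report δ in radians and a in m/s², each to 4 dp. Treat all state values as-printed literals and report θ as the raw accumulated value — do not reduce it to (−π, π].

a = (v'−v)/dt = (0.685200)/0.2 = 3.4260
Δθ = θ'−θ = 0.296347;  (v·dt/L) = 13.1000·0.2/2.7 = 0.970370
tan δ = Δθ·L/(v·dt) = 0.305396  →  δ = 0.2964

δ = 0.2964, a = 3.4260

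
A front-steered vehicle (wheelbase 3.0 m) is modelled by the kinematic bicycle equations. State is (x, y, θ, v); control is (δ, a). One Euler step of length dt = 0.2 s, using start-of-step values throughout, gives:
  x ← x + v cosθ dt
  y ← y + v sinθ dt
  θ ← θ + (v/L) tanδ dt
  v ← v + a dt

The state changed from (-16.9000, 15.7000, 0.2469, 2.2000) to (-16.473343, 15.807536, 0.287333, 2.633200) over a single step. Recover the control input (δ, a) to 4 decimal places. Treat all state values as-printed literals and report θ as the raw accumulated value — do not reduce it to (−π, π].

a = (v'−v)/dt = (0.433200)/0.2 = 2.1660
Δθ = θ'−θ = 0.040433;  (v·dt/L) = 2.2000·0.2/3.0 = 0.146667
tan δ = Δθ·L/(v·dt) = 0.275680  →  δ = 0.2690

δ = 0.2690, a = 2.1660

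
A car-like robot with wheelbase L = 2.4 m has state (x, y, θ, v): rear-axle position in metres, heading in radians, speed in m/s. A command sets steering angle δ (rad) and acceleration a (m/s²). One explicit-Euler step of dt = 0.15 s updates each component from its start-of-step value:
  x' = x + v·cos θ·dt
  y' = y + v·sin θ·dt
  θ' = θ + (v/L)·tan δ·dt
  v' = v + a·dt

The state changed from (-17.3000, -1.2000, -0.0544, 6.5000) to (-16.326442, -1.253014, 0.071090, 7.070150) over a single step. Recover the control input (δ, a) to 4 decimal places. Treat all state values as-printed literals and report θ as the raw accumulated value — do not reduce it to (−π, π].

δ = 0.2996, a = 3.8010

a = (v'−v)/dt = (0.570150)/0.15 = 3.8010
Δθ = θ'−θ = 0.125490;  (v·dt/L) = 6.5000·0.15/2.4 = 0.406250
tan δ = Δθ·L/(v·dt) = 0.308898  →  δ = 0.2996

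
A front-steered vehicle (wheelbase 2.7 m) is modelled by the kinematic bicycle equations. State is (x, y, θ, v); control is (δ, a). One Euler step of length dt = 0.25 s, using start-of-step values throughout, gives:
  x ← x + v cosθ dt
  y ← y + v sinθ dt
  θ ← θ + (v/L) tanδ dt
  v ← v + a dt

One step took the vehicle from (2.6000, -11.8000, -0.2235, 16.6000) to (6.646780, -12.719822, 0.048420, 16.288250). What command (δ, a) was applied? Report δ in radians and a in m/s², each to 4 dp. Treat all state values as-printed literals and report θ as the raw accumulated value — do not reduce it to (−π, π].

a = (v'−v)/dt = (-0.311750)/0.25 = -1.2470
Δθ = θ'−θ = 0.271920;  (v·dt/L) = 16.6000·0.25/2.7 = 1.537037
tan δ = Δθ·L/(v·dt) = 0.176912  →  δ = 0.1751

δ = 0.1751, a = -1.2470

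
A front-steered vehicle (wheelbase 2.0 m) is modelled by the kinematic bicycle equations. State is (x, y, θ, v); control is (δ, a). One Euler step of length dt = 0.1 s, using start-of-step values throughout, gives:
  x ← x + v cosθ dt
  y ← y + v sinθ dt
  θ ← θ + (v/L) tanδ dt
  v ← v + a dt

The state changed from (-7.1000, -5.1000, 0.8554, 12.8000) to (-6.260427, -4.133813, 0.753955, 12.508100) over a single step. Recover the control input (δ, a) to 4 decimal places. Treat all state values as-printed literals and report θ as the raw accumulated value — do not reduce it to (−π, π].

a = (v'−v)/dt = (-0.291900)/0.1 = -2.9190
Δθ = θ'−θ = -0.101445;  (v·dt/L) = 12.8000·0.1/2.0 = 0.640000
tan δ = Δθ·L/(v·dt) = -0.158508  →  δ = -0.1572

δ = -0.1572, a = -2.9190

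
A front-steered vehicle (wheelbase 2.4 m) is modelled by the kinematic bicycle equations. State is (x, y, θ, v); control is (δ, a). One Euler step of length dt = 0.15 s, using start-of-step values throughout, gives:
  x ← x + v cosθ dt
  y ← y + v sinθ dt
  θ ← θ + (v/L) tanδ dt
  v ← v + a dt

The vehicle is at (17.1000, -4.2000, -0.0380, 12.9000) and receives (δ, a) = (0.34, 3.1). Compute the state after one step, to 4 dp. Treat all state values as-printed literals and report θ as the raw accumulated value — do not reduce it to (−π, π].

x' = 17.1000 + 12.9000·cos(-0.0380)·0.15 = 19.0336
y' = -4.2000 + 12.9000·sin(-0.0380)·0.15 = -4.2735
θ' = -0.0380 + (12.9000/2.4)·tan(0.34)·0.15 = 0.2472
v' = 12.9000 + 3.1000·0.15 = 13.3650

(19.0336, -4.2735, 0.2472, 13.3650)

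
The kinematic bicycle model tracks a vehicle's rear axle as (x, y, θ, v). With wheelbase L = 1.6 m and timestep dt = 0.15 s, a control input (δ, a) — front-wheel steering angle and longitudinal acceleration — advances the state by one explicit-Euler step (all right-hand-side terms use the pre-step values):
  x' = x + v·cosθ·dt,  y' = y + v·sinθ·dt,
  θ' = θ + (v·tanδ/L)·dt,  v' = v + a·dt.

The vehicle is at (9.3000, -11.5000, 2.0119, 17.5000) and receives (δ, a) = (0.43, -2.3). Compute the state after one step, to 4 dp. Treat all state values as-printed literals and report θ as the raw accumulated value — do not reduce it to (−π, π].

x' = 9.3000 + 17.5000·cos(2.0119)·0.15 = 8.1793
y' = -11.5000 + 17.5000·sin(2.0119)·0.15 = -9.1263
θ' = 2.0119 + (17.5000/1.6)·tan(0.43)·0.15 = 2.7643
v' = 17.5000 − 2.3000·0.15 = 17.1550

(8.1793, -9.1263, 2.7643, 17.1550)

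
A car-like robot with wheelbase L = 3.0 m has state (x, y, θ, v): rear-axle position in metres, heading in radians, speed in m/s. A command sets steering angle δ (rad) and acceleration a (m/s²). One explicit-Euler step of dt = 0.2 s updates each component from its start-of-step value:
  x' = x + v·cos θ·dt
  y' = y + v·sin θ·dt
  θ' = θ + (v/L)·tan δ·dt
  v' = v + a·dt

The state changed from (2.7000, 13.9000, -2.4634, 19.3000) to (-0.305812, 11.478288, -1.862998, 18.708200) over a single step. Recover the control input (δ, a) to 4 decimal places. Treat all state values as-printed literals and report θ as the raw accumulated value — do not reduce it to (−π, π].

a = (v'−v)/dt = (-0.591800)/0.2 = -2.9590
Δθ = θ'−θ = 0.600402;  (v·dt/L) = 19.3000·0.2/3.0 = 1.286667
tan δ = Δθ·L/(v·dt) = 0.466634  →  δ = 0.4366

δ = 0.4366, a = -2.9590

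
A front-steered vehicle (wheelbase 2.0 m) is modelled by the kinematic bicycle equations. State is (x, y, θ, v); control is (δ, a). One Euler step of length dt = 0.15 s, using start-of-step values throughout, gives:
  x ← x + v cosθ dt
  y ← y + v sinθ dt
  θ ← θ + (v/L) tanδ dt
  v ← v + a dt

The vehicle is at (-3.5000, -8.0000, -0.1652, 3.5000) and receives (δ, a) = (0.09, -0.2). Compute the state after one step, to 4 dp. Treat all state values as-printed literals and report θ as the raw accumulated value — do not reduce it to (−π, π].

(-2.9821, -8.0863, -0.1415, 3.4700)

x' = -3.5000 + 3.5000·cos(-0.1652)·0.15 = -2.9821
y' = -8.0000 + 3.5000·sin(-0.1652)·0.15 = -8.0863
θ' = -0.1652 + (3.5000/2.0)·tan(0.09)·0.15 = -0.1415
v' = 3.5000 − 0.2000·0.15 = 3.4700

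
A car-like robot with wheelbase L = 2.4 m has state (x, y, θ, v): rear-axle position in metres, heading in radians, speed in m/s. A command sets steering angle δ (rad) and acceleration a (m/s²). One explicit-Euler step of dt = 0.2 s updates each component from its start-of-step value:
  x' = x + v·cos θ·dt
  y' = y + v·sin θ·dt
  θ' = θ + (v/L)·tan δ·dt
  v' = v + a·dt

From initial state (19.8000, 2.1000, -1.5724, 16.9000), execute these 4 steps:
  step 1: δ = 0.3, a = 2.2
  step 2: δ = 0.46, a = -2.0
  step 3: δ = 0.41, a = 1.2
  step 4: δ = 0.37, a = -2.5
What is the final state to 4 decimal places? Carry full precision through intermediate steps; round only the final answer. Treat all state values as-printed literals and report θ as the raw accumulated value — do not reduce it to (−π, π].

after step 1 (δ=0.3, a=2.2): (19.794580, -1.279996, -1.136751, 17.340000)
after step 2 (δ=0.46, a=-2.0): (21.253026, -4.426415, -0.420828, 16.940000)
after step 3 (δ=0.41, a=1.2): (24.345427, -5.810469, 0.192726, 17.180000)
after step 4 (δ=0.37, a=-2.5): (27.717812, -5.152353, 0.748017, 16.680000)

(27.7178, -5.1524, 0.7480, 16.6800)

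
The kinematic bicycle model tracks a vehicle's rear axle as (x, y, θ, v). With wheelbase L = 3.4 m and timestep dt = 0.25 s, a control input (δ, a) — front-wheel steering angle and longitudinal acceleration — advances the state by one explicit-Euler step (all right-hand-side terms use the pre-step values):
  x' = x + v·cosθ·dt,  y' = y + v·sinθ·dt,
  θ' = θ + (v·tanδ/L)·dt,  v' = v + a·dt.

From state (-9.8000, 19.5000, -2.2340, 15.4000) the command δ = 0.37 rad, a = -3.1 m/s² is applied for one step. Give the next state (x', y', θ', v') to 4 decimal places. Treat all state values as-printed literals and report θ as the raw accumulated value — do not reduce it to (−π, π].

x' = -9.8000 + 15.4000·cos(-2.2340)·0.25 = -12.1702
y' = 19.5000 + 15.4000·sin(-2.2340)·0.25 = 16.4661
θ' = -2.2340 + (15.4000/3.4)·tan(0.37)·0.25 = -1.7948
v' = 15.4000 − 3.1000·0.25 = 14.6250

(-12.1702, 16.4661, -1.7948, 14.6250)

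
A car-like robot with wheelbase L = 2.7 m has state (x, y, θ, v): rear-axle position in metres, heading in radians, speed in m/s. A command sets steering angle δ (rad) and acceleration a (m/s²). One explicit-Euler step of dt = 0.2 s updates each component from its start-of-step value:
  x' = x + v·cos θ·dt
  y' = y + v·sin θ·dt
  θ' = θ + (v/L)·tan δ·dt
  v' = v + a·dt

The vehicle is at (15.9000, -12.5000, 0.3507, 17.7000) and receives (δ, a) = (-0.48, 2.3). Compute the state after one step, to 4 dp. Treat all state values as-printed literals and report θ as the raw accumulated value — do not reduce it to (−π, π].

x' = 15.9000 + 17.7000·cos(0.3507)·0.2 = 19.2245
y' = -12.5000 + 17.7000·sin(0.3507)·0.2 = -11.2838
θ' = 0.3507 + (17.7000/2.7)·tan(-0.48)·0.2 = -0.3319
v' = 17.7000 + 2.3000·0.2 = 18.1600

(19.2245, -11.2838, -0.3319, 18.1600)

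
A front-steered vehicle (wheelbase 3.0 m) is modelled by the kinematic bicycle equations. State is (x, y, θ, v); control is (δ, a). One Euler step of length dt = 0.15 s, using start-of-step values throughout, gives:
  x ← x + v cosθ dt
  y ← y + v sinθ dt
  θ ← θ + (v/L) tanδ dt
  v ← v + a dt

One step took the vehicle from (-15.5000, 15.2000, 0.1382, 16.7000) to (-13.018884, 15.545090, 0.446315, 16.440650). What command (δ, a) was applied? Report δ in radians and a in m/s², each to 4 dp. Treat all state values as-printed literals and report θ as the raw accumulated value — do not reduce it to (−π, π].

a = (v'−v)/dt = (-0.259350)/0.15 = -1.7290
Δθ = θ'−θ = 0.308115;  (v·dt/L) = 16.7000·0.15/3.0 = 0.835000
tan δ = Δθ·L/(v·dt) = 0.369000  →  δ = 0.3535

δ = 0.3535, a = -1.7290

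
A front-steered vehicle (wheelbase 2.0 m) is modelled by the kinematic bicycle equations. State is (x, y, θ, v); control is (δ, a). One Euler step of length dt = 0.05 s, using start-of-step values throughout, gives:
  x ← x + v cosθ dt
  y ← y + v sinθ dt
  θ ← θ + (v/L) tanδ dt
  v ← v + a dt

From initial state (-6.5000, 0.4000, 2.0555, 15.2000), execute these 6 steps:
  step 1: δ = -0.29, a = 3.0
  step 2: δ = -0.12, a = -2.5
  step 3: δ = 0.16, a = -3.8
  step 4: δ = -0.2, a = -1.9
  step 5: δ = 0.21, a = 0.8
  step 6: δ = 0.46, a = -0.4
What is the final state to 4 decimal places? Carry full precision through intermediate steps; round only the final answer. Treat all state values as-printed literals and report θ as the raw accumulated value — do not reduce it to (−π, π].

after step 1 (δ=-0.29, a=3.0): (-6.854119, 1.072458, 1.942103, 15.350000)
after step 2 (δ=-0.12, a=-2.5): (-7.132594, 1.787656, 1.895831, 15.225000)
after step 3 (δ=0.16, a=-3.8): (-7.375693, 2.509047, 1.957256, 15.035000)
after step 4 (δ=-0.2, a=-1.9): (-7.659036, 3.205354, 1.881062, 14.940000)
after step 5 (δ=0.21, a=0.8): (-7.887104, 3.916687, 1.960671, 14.980000)
after step 6 (δ=0.46, a=-0.4): (-8.171778, 4.609480, 2.146217, 14.960000)

(-8.1718, 4.6095, 2.1462, 14.9600)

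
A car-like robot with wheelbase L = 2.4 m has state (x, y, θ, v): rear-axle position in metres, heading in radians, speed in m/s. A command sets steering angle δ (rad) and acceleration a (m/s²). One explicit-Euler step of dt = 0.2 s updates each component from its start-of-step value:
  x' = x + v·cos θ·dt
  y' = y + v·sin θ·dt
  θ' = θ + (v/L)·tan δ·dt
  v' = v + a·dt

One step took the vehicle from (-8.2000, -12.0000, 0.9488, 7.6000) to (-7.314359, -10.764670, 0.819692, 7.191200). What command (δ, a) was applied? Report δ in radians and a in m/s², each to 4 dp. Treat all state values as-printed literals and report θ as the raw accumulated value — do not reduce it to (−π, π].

δ = -0.2011, a = -2.0440

a = (v'−v)/dt = (-0.408800)/0.2 = -2.0440
Δθ = θ'−θ = -0.129108;  (v·dt/L) = 7.6000·0.2/2.4 = 0.633333
tan δ = Δθ·L/(v·dt) = -0.203855  →  δ = -0.2011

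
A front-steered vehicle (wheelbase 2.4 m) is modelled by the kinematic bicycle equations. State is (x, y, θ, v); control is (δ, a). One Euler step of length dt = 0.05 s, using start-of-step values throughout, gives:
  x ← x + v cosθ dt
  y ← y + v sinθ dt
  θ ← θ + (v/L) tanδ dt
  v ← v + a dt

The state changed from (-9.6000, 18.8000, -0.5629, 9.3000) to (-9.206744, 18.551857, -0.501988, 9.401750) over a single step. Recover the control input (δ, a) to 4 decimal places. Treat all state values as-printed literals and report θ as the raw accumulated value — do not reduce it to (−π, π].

a = (v'−v)/dt = (0.101750)/0.05 = 2.0350
Δθ = θ'−θ = 0.060912;  (v·dt/L) = 9.3000·0.05/2.4 = 0.193750
tan δ = Δθ·L/(v·dt) = 0.314385  →  δ = 0.3046

δ = 0.3046, a = 2.0350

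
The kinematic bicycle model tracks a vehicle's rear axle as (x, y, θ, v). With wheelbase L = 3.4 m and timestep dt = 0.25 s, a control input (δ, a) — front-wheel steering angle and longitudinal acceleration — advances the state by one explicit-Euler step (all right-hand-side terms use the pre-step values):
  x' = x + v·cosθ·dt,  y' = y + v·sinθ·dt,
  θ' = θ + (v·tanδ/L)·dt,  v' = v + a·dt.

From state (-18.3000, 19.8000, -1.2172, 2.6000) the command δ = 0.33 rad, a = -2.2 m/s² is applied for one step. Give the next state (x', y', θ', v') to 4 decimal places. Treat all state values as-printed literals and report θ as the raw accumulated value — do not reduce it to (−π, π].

x' = -18.3000 + 2.6000·cos(-1.2172)·0.25 = -18.0749
y' = 19.8000 + 2.6000·sin(-1.2172)·0.25 = 19.1902
θ' = -1.2172 + (2.6000/3.4)·tan(0.33)·0.25 = -1.1517
v' = 2.6000 − 2.2000·0.25 = 2.0500

(-18.0749, 19.1902, -1.1517, 2.0500)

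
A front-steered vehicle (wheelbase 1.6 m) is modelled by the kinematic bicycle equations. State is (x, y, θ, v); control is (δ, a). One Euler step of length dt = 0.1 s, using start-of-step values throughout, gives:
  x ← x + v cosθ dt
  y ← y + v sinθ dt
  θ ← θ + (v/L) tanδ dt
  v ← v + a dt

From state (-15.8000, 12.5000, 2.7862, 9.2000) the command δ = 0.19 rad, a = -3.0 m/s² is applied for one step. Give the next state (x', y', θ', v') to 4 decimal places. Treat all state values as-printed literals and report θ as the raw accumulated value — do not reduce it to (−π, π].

(-16.6625, 12.8201, 2.8968, 8.9000)

x' = -15.8000 + 9.2000·cos(2.7862)·0.1 = -16.6625
y' = 12.5000 + 9.2000·sin(2.7862)·0.1 = 12.8201
θ' = 2.7862 + (9.2000/1.6)·tan(0.19)·0.1 = 2.8968
v' = 9.2000 − 3.0000·0.1 = 8.9000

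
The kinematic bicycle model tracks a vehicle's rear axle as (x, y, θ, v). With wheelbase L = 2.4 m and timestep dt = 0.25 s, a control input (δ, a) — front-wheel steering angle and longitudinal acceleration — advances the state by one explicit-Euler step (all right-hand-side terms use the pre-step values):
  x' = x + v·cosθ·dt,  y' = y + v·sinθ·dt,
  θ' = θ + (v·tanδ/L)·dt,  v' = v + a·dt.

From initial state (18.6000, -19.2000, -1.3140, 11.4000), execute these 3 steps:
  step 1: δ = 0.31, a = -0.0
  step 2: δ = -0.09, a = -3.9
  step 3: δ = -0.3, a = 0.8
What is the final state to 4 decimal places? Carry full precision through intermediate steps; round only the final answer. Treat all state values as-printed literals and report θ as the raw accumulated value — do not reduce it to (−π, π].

after step 1 (δ=0.31, a=-0.0): (19.323852, -21.956545, -0.933611, 11.400000)
after step 2 (δ=-0.09, a=-3.9): (21.019418, -24.247299, -1.040776, 10.425000)
after step 3 (δ=-0.3, a=0.8): (22.337011, -26.495963, -1.376695, 10.625000)

(22.3370, -26.4960, -1.3767, 10.6250)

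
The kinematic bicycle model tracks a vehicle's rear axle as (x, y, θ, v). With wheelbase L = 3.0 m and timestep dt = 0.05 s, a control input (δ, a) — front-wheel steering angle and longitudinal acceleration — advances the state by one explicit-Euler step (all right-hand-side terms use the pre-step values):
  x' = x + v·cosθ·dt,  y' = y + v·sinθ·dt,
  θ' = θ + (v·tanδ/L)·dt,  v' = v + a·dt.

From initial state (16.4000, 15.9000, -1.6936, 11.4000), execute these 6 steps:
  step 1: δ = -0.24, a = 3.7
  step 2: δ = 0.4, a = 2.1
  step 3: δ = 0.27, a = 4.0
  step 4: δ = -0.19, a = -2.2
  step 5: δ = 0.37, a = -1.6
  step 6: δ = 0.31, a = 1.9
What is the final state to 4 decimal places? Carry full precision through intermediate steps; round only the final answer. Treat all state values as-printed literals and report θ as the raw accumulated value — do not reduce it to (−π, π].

(16.1216, 12.4144, -1.5040, 11.7950)

after step 1 (δ=-0.24, a=3.7): (16.330178, 15.334293, -1.740096, 11.585000)
after step 2 (δ=0.4, a=2.1): (16.232579, 14.763324, -1.658462, 11.690000)
after step 3 (δ=0.27, a=4.0): (16.181404, 14.181069, -1.604540, 11.890000)
after step 4 (δ=-0.19, a=-2.2): (16.161347, 13.586907, -1.642652, 11.780000)
after step 5 (δ=0.37, a=-1.6): (16.119060, 12.999427, -1.566501, 11.700000)
after step 6 (δ=0.31, a=1.9): (16.121573, 12.414432, -1.504037, 11.795000)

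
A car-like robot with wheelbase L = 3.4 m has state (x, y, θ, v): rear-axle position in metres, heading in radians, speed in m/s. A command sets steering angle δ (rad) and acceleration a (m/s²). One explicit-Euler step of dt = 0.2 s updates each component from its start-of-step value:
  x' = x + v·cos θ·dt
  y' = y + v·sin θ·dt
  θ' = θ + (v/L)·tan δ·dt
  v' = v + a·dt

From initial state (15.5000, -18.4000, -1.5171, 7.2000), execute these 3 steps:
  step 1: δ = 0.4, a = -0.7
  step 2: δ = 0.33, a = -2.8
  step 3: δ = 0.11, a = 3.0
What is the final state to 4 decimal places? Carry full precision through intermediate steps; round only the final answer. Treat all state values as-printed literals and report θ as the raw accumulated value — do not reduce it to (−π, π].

(16.3792, -22.4215, -1.1536, 7.1000)

after step 1 (δ=0.4, a=-0.7): (15.577286, -19.837925, -1.338035, 7.060000)
after step 2 (δ=0.33, a=-2.8): (15.902985, -21.211847, -1.195786, 6.500000)
after step 3 (δ=0.11, a=3.0): (16.379152, -22.421502, -1.153557, 7.100000)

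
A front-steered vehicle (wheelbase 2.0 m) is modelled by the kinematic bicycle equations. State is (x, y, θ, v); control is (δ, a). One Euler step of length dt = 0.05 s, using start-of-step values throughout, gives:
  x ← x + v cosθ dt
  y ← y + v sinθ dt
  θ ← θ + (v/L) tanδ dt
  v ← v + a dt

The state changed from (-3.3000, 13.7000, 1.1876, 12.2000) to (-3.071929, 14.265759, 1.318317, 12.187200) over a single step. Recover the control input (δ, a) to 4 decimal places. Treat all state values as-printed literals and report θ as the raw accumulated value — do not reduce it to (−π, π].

δ = 0.4049, a = -0.2560

a = (v'−v)/dt = (-0.012800)/0.05 = -0.2560
Δθ = θ'−θ = 0.130717;  (v·dt/L) = 12.2000·0.05/2.0 = 0.305000
tan δ = Δθ·L/(v·dt) = 0.428580  →  δ = 0.4049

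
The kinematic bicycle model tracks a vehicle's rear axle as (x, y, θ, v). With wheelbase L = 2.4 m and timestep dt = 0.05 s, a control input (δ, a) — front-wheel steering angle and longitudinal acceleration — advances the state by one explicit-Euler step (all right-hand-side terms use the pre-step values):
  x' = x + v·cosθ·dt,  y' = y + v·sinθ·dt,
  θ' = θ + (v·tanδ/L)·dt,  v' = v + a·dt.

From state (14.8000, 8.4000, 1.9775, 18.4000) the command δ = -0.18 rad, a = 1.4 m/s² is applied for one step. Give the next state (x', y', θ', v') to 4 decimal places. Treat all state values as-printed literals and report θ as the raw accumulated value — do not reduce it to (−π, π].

x' = 14.8000 + 18.4000·cos(1.9775)·0.05 = 14.4361
y' = 8.4000 + 18.4000·sin(1.9775)·0.05 = 9.2450
θ' = 1.9775 + (18.4000/2.4)·tan(-0.18)·0.05 = 1.9077
v' = 18.4000 + 1.4000·0.05 = 18.4700

(14.4361, 9.2450, 1.9077, 18.4700)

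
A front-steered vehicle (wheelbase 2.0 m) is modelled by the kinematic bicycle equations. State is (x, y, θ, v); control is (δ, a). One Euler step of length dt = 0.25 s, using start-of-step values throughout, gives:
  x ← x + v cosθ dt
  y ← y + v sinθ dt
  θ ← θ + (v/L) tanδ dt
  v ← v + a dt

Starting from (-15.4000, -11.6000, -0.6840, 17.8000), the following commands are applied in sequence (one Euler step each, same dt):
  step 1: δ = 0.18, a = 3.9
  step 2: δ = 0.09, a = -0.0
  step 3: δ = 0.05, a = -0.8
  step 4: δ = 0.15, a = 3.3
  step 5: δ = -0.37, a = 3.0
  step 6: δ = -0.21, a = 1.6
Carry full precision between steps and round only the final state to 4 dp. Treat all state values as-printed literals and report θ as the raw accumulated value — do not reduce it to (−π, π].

after step 1 (δ=0.18, a=3.9): (-11.951022, -14.411947, -0.279118, 18.775000)
after step 2 (δ=0.09, a=-0.0): (-7.438925, -15.705112, -0.067327, 18.775000)
after step 3 (δ=0.05, a=-0.8): (-2.755809, -16.020889, 0.050115, 18.575000)
after step 4 (δ=0.15, a=3.3): (1.882111, -15.788266, 0.401032, 19.400000)
after step 5 (δ=-0.37, a=3.0): (6.347305, -13.894978, -0.539536, 20.150000)
after step 6 (δ=-0.21, a=1.6): (10.669213, -16.482935, -1.076389, 20.550000)

(10.6692, -16.4829, -1.0764, 20.5500)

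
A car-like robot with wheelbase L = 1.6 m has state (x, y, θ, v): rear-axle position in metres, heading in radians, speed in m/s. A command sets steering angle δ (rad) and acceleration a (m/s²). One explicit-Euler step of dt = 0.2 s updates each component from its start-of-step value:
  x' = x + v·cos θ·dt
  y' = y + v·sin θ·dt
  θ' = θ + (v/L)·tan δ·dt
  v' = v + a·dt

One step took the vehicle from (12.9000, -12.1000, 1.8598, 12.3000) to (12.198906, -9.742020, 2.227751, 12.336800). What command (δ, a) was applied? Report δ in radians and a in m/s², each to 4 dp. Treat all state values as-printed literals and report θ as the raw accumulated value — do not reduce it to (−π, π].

δ = 0.2349, a = 0.1840

a = (v'−v)/dt = (0.036800)/0.2 = 0.1840
Δθ = θ'−θ = 0.367951;  (v·dt/L) = 12.3000·0.2/1.6 = 1.537500
tan δ = Δθ·L/(v·dt) = 0.239318  →  δ = 0.2349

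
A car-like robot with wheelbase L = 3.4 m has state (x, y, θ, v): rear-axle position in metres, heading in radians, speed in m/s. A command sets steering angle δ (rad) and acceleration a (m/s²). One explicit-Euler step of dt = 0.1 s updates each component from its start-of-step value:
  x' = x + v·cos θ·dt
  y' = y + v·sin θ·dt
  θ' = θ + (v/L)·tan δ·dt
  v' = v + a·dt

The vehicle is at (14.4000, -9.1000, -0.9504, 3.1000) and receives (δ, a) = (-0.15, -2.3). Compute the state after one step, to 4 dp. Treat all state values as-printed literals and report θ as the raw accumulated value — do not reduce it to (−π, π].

(14.5802, -9.3522, -0.9642, 2.8700)

x' = 14.4000 + 3.1000·cos(-0.9504)·0.1 = 14.5802
y' = -9.1000 + 3.1000·sin(-0.9504)·0.1 = -9.3522
θ' = -0.9504 + (3.1000/3.4)·tan(-0.15)·0.1 = -0.9642
v' = 3.1000 − 2.3000·0.1 = 2.8700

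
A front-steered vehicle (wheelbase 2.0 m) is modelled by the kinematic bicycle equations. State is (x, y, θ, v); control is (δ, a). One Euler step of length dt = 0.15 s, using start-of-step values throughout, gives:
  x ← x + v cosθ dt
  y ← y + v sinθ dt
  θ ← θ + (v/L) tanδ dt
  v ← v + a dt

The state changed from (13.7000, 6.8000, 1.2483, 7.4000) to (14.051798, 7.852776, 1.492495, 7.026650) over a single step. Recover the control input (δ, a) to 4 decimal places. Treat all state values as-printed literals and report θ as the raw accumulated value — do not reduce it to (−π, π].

a = (v'−v)/dt = (-0.373350)/0.15 = -2.4890
Δθ = θ'−θ = 0.244195;  (v·dt/L) = 7.4000·0.15/2.0 = 0.555000
tan δ = Δθ·L/(v·dt) = 0.439991  →  δ = 0.4145

δ = 0.4145, a = -2.4890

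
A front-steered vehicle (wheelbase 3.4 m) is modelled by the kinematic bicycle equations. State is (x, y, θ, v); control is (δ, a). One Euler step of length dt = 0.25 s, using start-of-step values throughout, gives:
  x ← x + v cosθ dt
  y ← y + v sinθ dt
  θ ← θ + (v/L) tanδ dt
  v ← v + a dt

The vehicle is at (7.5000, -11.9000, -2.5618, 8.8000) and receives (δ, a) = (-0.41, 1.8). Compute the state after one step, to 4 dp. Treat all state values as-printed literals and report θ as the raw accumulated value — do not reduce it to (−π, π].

(5.6595, -13.1053, -2.8430, 9.2500)

x' = 7.5000 + 8.8000·cos(-2.5618)·0.25 = 5.6595
y' = -11.9000 + 8.8000·sin(-2.5618)·0.25 = -13.1053
θ' = -2.5618 + (8.8000/3.4)·tan(-0.41)·0.25 = -2.8430
v' = 8.8000 + 1.8000·0.25 = 9.2500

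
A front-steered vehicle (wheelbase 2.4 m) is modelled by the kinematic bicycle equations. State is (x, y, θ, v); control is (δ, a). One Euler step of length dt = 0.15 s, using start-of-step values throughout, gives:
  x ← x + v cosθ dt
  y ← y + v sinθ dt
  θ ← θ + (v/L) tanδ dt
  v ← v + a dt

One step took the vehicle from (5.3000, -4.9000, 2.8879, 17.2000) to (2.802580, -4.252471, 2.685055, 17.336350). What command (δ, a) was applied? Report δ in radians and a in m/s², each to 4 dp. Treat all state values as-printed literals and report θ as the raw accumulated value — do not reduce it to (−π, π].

δ = -0.1865, a = 0.9090

a = (v'−v)/dt = (0.136350)/0.15 = 0.9090
Δθ = θ'−θ = -0.202845;  (v·dt/L) = 17.2000·0.15/2.4 = 1.075000
tan δ = Δθ·L/(v·dt) = -0.188693  →  δ = -0.1865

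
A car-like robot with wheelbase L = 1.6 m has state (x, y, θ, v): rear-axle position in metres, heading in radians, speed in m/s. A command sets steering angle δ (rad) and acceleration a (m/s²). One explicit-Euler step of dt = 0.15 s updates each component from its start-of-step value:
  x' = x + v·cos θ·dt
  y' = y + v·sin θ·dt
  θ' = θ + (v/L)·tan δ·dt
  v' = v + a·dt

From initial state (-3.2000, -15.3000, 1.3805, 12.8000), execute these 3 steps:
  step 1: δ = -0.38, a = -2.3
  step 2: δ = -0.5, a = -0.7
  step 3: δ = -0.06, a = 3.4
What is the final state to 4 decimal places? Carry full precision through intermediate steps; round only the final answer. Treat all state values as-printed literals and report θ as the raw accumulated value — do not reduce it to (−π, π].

(0.1114, -11.4676, 0.1938, 12.8600)

after step 1 (δ=-0.38, a=-2.3): (-2.836832, -13.414659, 0.901205, 12.455000)
after step 2 (δ=-0.5, a=-0.7): (-1.677273, -11.949811, 0.263311, 12.350000)
after step 3 (δ=-0.06, a=3.4): (0.111377, -11.467644, 0.193759, 12.860000)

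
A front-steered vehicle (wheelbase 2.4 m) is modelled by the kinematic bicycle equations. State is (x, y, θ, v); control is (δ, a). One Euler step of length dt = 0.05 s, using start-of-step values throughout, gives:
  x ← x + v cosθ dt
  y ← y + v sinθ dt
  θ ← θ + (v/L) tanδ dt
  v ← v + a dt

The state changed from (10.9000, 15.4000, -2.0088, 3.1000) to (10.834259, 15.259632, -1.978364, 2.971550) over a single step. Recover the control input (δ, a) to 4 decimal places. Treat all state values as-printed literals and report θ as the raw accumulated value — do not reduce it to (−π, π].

a = (v'−v)/dt = (-0.128450)/0.05 = -2.5690
Δθ = θ'−θ = 0.030436;  (v·dt/L) = 3.1000·0.05/2.4 = 0.064583
tan δ = Δθ·L/(v·dt) = 0.471267  →  δ = 0.4404

δ = 0.4404, a = -2.5690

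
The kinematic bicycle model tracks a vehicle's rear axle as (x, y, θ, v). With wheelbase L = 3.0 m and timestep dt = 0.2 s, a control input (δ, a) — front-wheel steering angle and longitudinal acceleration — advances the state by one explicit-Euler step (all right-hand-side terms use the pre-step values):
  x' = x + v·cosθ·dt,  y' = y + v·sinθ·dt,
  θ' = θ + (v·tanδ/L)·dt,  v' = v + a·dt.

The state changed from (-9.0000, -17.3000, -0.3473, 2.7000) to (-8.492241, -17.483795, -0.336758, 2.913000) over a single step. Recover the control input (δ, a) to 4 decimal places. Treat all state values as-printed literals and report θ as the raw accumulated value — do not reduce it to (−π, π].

a = (v'−v)/dt = (0.213000)/0.2 = 1.0650
Δθ = θ'−θ = 0.010542;  (v·dt/L) = 2.7000·0.2/3.0 = 0.180000
tan δ = Δθ·L/(v·dt) = 0.058567  →  δ = 0.0585

δ = 0.0585, a = 1.0650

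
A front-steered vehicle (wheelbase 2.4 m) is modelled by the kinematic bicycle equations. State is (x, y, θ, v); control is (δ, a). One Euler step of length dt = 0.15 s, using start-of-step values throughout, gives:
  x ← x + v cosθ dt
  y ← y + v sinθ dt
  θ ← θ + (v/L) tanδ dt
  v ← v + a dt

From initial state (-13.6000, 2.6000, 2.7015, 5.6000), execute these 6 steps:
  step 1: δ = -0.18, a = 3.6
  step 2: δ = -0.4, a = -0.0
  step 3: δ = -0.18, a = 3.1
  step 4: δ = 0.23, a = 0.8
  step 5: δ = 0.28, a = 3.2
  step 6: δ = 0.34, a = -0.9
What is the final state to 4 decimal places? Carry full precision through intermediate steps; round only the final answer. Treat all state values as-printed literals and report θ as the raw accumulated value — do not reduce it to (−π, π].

after step 1 (δ=-0.18, a=3.6): (-14.359958, 2.957860, 2.637811, 6.140000)
after step 2 (δ=-0.4, a=-0.0): (-15.166536, 3.402464, 2.475564, 6.140000)
after step 3 (δ=-0.18, a=3.1): (-15.890701, 3.971521, 2.405733, 6.605000)
after step 4 (δ=0.23, a=0.8): (-16.625099, 4.636537, 2.502390, 6.725000)
after step 5 (δ=0.28, a=3.2): (-17.434693, 5.238312, 2.623253, 7.205000)
after step 6 (δ=0.34, a=-0.9): (-18.373479, 5.773757, 2.782545, 7.070000)

(-18.3735, 5.7738, 2.7825, 7.0700)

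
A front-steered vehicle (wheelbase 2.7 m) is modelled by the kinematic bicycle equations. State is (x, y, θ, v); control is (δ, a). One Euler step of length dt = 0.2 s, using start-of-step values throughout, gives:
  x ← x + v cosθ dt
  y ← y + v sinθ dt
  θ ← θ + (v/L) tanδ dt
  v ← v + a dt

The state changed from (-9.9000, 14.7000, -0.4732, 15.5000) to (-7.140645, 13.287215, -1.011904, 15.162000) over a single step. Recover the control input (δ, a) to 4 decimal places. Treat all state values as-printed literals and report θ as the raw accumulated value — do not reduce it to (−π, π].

a = (v'−v)/dt = (-0.338000)/0.2 = -1.6900
Δθ = θ'−θ = -0.538704;  (v·dt/L) = 15.5000·0.2/2.7 = 1.148148
tan δ = Δθ·L/(v·dt) = -0.469194  →  δ = -0.4387

δ = -0.4387, a = -1.6900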